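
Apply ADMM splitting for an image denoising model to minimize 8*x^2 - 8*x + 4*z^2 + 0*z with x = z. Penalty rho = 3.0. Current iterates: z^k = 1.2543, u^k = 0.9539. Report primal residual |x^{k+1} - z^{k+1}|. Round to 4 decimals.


ADMM iteration with rho = 3.0, z^k = 1.2543, u^k = 0.9539
Step 1: x-update.
Minimize 8*x^2 - 8*x + (3.0/2)*(x - 1.2543 + 0.9539)^2
FOC: (2*8 + 3.0)*x = 8 + 3.0*(1.2543 - 0.9539)
x^{k+1} = 0.4685
Step 2: z-update.
Minimize 4*z^2 + 0*z + (3.0/2)*(0.4685 - z + 0.9539)^2
FOC: (2*4 + 3.0)*z = 0 + 3.0*(0.4685 + 0.9539)
z^{k+1} = 0.3879
Step 3: u-update.
u^{k+1} = 0.9539 + 0.4685 - 0.3879 = 1.0345
Step 4: Primal residual = |0.4685 - 0.3879| = 0.0806


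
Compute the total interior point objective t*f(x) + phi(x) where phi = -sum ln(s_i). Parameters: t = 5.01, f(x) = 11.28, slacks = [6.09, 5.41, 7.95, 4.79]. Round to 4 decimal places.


Step 1: Compute log-barrier.
ln values: [1.8066, 1.6882, 2.0732, 1.5665]
phi = -(1.8066 + 1.6882 + 2.0732 + 1.5665) = -7.1346
Step 2: Compute augmented objective.
t*f(x) = 5.01*11.28 = 56.5128
Total = 56.5128 - 7.1346 = 49.3782


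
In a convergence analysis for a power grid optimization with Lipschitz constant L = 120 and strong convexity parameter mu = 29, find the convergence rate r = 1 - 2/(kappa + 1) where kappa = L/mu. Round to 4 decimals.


Step 1: Compute the condition number.
kappa = L/mu = 120/29 = 4.1379
Step 2: Compute the convergence rate.
r = 1 - 2/(kappa + 1) = 1 - 2*mu/(L + mu) = (L - mu)/(L + mu) = 91/149 = 0.6107


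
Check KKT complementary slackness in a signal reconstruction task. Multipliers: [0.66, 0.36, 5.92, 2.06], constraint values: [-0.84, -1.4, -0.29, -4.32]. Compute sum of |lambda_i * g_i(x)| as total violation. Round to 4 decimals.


KKT complementary slackness check:
lambda_1 * g_1 = 0.66 * -0.84 = -0.5544
lambda_2 * g_2 = 0.36 * -1.4 = -0.504
lambda_3 * g_3 = 5.92 * -0.29 = -1.7168
lambda_4 * g_4 = 2.06 * -4.32 = -8.8992
Total violation = 0.5544 + 0.504 + 1.7168 + 8.8992 = 11.6744


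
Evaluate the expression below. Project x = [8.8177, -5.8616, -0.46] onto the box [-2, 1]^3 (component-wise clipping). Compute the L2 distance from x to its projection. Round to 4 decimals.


Project each component onto [-2, 1].
clip(8.8177) = 1.0, clip(-5.8616) = -2.0, clip(-0.46) = -0.46
Projection = [1.0, -2.0, -0.46]
Squared diffs: [61.1164, 14.912, 0.0]
Distance = sqrt(76.0284) = 8.7194


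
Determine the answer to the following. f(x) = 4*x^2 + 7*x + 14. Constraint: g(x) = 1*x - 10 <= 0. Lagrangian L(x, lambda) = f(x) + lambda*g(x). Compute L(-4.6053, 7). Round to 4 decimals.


Step 1: Evaluate f(x).
f(-4.6053) = 4*(-4.6053)^2 + 7*(-4.6053) + 14 = 66.5981
Step 2: Evaluate g(x).
g(-4.6053) = 1*-4.6053 - 10 = -14.6053
Step 3: Compute Lagrangian.
L = 66.5981 + 7*-14.6053 = -35.639


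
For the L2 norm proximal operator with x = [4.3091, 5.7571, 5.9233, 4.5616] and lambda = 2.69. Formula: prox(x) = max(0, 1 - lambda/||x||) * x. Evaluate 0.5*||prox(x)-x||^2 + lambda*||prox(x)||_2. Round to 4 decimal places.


Step 1: Compute ||x||.
||x|| = 10.3733
Step 2: Compute scaling factor.
scale = max(0, 1 - 2.69/10.3733) = 0.7407
Step 3: prox(x) = [3.1917, 4.2642, 4.3873, 3.3787]
||prox(x)|| = 7.6833
Step 4: Proximal objective.
0.5*||prox-x||^2 = 3.6181
lambda*||prox|| = 20.6681
Total = 24.2862


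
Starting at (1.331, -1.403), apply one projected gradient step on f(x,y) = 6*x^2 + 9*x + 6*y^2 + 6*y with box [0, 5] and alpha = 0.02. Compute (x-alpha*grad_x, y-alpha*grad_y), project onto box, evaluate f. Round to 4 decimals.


Step 1: Compute gradient at (1.331, -1.403).
grad_x = 2*6*1.331 + 9 = 24.972
grad_y = 2*6*-1.403 + 6 = -10.836
Step 2: Gradient step.
x_raw = 1.331 - 0.02*24.972 = 0.8316
y_raw = -1.403 - 0.02*-10.836 = -1.1863
Step 3: Project onto [0, 5].
x_proj = clip(0.8316) = 0.8316
y_proj = clip(-1.1863) = 0.0
Step 4: Evaluate f.
f(0.8316, 0.0) = 11.633


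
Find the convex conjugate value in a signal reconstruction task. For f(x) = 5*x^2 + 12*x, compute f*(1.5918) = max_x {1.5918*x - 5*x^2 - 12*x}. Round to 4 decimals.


f*(y) = sup_x {y*x - a*x^2 - b*x} = sup_x {(y-b)*x - a*x^2}
FOC: (y - b) - 2a*x = 0 => x* = (y - b)/(2a)
x* = (1.5918 - 12)/(2*5) = -1.0408
f*(1.5918) = (y-b)^2/(4a) = (1.5918 - 12)^2/(4*5)
= 108.3306/20 = 5.4165


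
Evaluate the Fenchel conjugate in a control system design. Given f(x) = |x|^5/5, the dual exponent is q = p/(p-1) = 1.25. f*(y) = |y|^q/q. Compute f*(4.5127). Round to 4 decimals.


The conjugate exponent q satisfies 1/p + 1/q = 1.
p = 5, so q = 5/(5 - 1) = 1.25
|y|^q = 4.5127^1.25 = 6.5773
f*(4.5127) = 6.5773 / 1.25 = 5.2618


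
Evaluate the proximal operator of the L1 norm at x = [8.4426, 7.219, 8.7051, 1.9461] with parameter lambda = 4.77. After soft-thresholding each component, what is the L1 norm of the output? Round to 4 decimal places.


Soft-thresholding with lambda = 4.77:
prox(8.4426) = sign(8.4426)*max(|8.4426| - 4.77, 0) = 3.6726
prox(7.219) = sign(7.219)*max(|7.219| - 4.77, 0) = 2.449
prox(8.7051) = sign(8.7051)*max(|8.7051| - 4.77, 0) = 3.9351
prox(1.9461) = sign(1.9461)*max(|1.9461| - 4.77, 0) = 0.0
prox(x) = [3.6726, 2.449, 3.9351, 0.0]
||prox(x)||_1 = 3.6726 + 2.449 + 3.9351 + 0.0 = 10.0567


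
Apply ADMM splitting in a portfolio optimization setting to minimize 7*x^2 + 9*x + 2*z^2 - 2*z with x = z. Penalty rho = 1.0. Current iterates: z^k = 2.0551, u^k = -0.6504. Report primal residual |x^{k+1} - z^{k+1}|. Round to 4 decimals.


ADMM iteration with rho = 1.0, z^k = 2.0551, u^k = -0.6504
Step 1: x-update.
Minimize 7*x^2 + 9*x + (1.0/2)*(x - 2.0551 - 0.6504)^2
FOC: (2*7 + 1.0)*x = -9 + 1.0*(2.0551 + 0.6504)
x^{k+1} = -0.4196
Step 2: z-update.
Minimize 2*z^2 - 2*z + (1.0/2)*(-0.4196 - z - 0.6504)^2
FOC: (2*2 + 1.0)*z = 2 + 1.0*(-0.4196 - 0.6504)
z^{k+1} = 0.186
Step 3: u-update.
u^{k+1} = -0.6504 - 0.4196 - 0.186 = -1.256
Step 4: Primal residual = |-0.4196 - 0.186| = 0.6056


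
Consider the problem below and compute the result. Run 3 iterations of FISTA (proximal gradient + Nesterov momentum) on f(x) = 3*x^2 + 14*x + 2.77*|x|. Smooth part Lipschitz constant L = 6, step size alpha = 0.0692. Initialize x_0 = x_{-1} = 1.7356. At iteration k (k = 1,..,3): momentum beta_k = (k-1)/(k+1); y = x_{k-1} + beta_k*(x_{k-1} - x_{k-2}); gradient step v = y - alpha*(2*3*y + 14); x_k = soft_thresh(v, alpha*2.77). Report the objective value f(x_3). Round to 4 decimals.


FISTA on f(x) = 3*x^2 + 14*x + 2.77*|x|
L = 6, alpha = 0.0692
Iteration 1: beta = 0.0, y = 1.7356 + 0.0*(1.7356 - 1.7356) = 1.7356
  grad(y) = 24.4136, v = y - alpha*grad = 0.0462
  prox(v) = soft_thresh(0.0462, 0.1917) = 0.0
Iteration 2: beta = 0.3333, y = 0.0 + 0.3333*(0.0 - 1.7356) = -0.5785
  grad(y) = 10.5288, v = y - alpha*grad = -1.3071
  prox(v) = soft_thresh(-1.3071, 0.1917) = -1.1154
Iteration 3: beta = 0.5, y = -1.1154 + 0.5*(-1.1154 - 0.0) = -1.6732
  grad(y) = 3.961, v = y - alpha*grad = -1.9473
  prox(v) = soft_thresh(-1.9473, 0.1917) = -1.7556
f(x_3) = 3*(-1.7556)^2 + 14*(-1.7556) + 2.77*|-1.7556| = -10.469


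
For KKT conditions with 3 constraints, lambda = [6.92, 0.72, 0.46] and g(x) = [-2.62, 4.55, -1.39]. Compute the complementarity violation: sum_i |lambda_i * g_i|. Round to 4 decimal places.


KKT complementary slackness check:
lambda_1 * g_1 = 6.92 * -2.62 = -18.1304
lambda_2 * g_2 = 0.72 * 4.55 = 3.276
lambda_3 * g_3 = 0.46 * -1.39 = -0.6394
Total violation = 18.1304 + 3.276 + 0.6394 = 22.0458


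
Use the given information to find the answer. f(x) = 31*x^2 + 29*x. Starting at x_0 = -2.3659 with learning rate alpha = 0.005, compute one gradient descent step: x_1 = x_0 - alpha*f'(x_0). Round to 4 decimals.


We compute the gradient at x_0 and apply the update.
f'(x) = 62*x + 29
f'(-2.3659) = 62*-2.3659 + 29 = -117.6858
x_1 = -2.3659 - 0.005*-117.6858 = -1.7775


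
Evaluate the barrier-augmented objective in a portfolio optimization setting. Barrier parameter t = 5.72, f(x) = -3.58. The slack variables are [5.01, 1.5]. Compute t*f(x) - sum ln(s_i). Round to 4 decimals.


Step 1: Compute log-barrier.
ln values: [1.6114, 0.4055]
phi = -(1.6114 + 0.4055) = -2.0169
Step 2: Compute augmented objective.
t*f(x) = 5.72*-3.58 = -20.4776
Total = -20.4776 - 2.0169 = -22.4945


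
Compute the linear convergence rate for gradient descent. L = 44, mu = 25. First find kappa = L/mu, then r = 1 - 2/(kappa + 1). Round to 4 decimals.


Step 1: Compute the condition number.
kappa = L/mu = 44/25 = 1.76
Step 2: Compute the convergence rate.
r = 1 - 2/(kappa + 1) = 1 - 2*mu/(L + mu) = (L - mu)/(L + mu) = 19/69 = 0.2754


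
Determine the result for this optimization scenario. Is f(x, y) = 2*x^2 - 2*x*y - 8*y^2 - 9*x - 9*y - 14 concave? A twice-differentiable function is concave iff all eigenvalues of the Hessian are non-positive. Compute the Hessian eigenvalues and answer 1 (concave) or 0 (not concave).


The Hessian of f(x,y) = 2*x^2 - 2*x*y - 8*y^2 - 9*x - 9*y - 14 is:
H = [[4, -2], [-2, -16]]
Trace = 4 - 16 = -12
Determinant = 4*-16 - (-2)^2 = -68
Discriminant = (-12)^2 - 4*-68 = 416.0
Eigenvalues: lambda_1 = -16.198, lambda_2 = 4.198
The function is not concave.

0


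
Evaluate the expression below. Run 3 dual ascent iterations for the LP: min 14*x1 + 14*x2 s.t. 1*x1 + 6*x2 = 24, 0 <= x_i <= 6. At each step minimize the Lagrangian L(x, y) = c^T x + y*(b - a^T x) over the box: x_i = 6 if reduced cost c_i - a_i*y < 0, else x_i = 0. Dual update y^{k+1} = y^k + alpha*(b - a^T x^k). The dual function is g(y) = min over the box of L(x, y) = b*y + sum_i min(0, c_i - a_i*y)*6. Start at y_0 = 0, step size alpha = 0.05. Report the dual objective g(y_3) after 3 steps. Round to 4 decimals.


Dual ascent for LP: min 14*x1 + 14*x2, 1*x1 + 6*x2 = 24, 0 <= x_i <= 6
Step 1: y^k = 0.0, reduced costs: (14.0, 14.0)
  x^k = (0.0, 0.0), subgradient = b - a^T x = 24.0
  y^{k+1} = 0.0 + 0.05*24.0 = 1.2
Step 2: y^k = 1.2, reduced costs: (12.8, 6.8)
  x^k = (0.0, 0.0), subgradient = b - a^T x = 24.0
  y^{k+1} = 1.2 + 0.05*24.0 = 2.4
Step 3: y^k = 2.4, reduced costs: (11.6, -0.4)
  x^k = (0.0, 6.0), subgradient = b - a^T x = -12.0
  y^{k+1} = 2.4 + 0.05*-12.0 = 1.8
Dual objective at y_3 = 1.8: reduced costs (12.2, 3.2), box minimizer x = (0.0, 0.0)
g(y_3) = b*y + (c1 - a1*y)*x1 + (c2 - a2*y)*x2 = 24*1.8 + 12.2*0.0 + 3.2*0.0 = 43.2 + 0.0 + 0.0 = 43.2


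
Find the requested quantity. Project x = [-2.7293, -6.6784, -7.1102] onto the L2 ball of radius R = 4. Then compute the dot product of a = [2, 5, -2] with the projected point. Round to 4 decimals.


Step 1: Compute ||x|| (intermediates to 6 decimals).
||x|| = sqrt((-2.7293)^2 + (-6.6784)^2 + (-7.1102)^2) = 10.129415
Step 2: Project.
Since ||x|| > R, scale = R/||x|| = 4/10.129415 = 0.39489, proj(x) = scale * x
proj(x) = [-1.077773, -2.637233, -2.807747]
Step 3: Dot product.
a^T * proj(x) = 2*(-1.077773) + 5*(-2.637233) - 2*(-2.807747) = -9.7262


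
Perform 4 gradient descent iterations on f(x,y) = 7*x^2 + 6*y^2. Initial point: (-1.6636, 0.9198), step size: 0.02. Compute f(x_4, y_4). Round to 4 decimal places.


Gradient descent on f(x,y) = 7*x^2 + 6*y^2.
Starting point: (-1.6636, 0.9198), alpha = 0.02
Step 1: grad_x = 2*7*-1.6636 = -23.2904, grad_y = 2*6*0.9198 = 11.0376
  x_1 = -1.6636 - 0.02*-23.2904 = -1.1978
  y_1 = 0.9198 - 0.02*11.0376 = 0.699
Step 2: grad_x = 2*7*-1.1978 = -16.7691, grad_y = 2*6*0.699 = 8.3886
  x_2 = -1.1978 - 0.02*-16.7691 = -0.8624
  y_2 = 0.699 - 0.02*8.3886 = 0.5313
Step 3: grad_x = 2*7*-0.8624 = -12.0737, grad_y = 2*6*0.5313 = 6.3753
  x_3 = -0.8624 - 0.02*-12.0737 = -0.6209
  y_3 = 0.5313 - 0.02*6.3753 = 0.4038
Step 4: grad_x = 2*7*-0.6209 = -8.6931, grad_y = 2*6*0.4038 = 4.8452
  x_4 = -0.6209 - 0.02*-8.6931 = -0.4471
  y_4 = 0.4038 - 0.02*4.8452 = 0.3069
f(-0.4471, 0.3069) = 7*(-0.4471)^2 + 6*0.3069^2 = 1.9641


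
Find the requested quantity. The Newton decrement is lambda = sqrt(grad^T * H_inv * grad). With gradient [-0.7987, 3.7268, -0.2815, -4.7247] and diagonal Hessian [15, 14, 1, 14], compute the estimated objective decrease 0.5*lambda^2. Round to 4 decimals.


Step 1: H is diagonal, so H^(-1) * g = [-0.0532, 0.2662, -0.2815, -0.3375].
Step 2: g^T H^(-1) g = sum_i g_i^2 / H_ii
  = (-0.7987)^2/15 + (3.7268)^2/14 + (-0.2815)^2/1 + (-4.7247)^2/14
  = 0.0425 + 0.9921 + 0.0792 + 1.5945 = 2.7083
Step 3: Objective decrease = 0.5 * g^T H^(-1) g = 1.3542


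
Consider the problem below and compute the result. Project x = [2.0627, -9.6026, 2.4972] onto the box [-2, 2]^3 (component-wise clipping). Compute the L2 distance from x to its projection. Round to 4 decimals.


Project each component onto [-2, 2].
clip(2.0627) = 2.0, clip(-9.6026) = -2.0, clip(2.4972) = 2.0
Projection = [2.0, -2.0, 2.0]
Squared diffs: [0.0039, 57.7995, 0.2472]
Distance = sqrt(58.0506) = 7.6191


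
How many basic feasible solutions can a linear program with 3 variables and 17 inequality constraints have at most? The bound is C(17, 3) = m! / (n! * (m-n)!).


Each vertex corresponds to some choice of n active constraints out of m, so the number of vertices is at most C(m, n) = m! / (n!(m-n)!).
m = 17, n = 3
Numerator: 17 * 16 * 15
Denominator: 3! = 6
C(17, 3) = 680


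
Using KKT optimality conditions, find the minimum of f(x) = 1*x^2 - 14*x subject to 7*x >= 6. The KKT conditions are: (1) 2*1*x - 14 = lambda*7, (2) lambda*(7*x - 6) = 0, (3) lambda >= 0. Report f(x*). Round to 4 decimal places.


Step 1: Try lambda = 0 (constraint inactive).
Stationarity: 2*1*x - 14 = 0
x* = 14/(2*1) = 7.0
Check constraint: 7*7.0 = 49.0 >= 6 -- satisfied.
Step 2: Compute optimal value.
f(x*) = 1*7.0^2 - 14*7.0 = -49.0


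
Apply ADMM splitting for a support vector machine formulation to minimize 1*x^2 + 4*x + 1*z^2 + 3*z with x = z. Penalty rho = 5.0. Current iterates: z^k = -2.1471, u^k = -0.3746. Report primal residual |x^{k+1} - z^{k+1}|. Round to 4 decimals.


ADMM iteration with rho = 5.0, z^k = -2.1471, u^k = -0.3746
Step 1: x-update.
Minimize 1*x^2 + 4*x + (5.0/2)*(x + 2.1471 - 0.3746)^2
FOC: (2*1 + 5.0)*x = -4 + 5.0*(-2.1471 + 0.3746)
x^{k+1} = -1.8375
Step 2: z-update.
Minimize 1*z^2 + 3*z + (5.0/2)*(-1.8375 - z - 0.3746)^2
FOC: (2*1 + 5.0)*z = -3 + 5.0*(-1.8375 - 0.3746)
z^{k+1} = -2.0086
Step 3: u-update.
u^{k+1} = -0.3746 - 1.8375 + 2.0086 = -0.2035
Step 4: Primal residual = |-1.8375 + 2.0086| = 0.1711


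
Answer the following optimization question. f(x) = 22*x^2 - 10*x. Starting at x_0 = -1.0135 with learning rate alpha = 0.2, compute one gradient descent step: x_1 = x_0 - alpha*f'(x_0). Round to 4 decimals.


We compute the gradient at x_0 and apply the update.
f'(x) = 44*x - 10
f'(-1.0135) = 44*-1.0135 - 10 = -54.594
x_1 = -1.0135 - 0.2*-54.594 = 9.9053


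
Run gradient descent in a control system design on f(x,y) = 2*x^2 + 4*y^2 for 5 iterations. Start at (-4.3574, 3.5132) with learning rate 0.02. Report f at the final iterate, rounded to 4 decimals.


Gradient descent on f(x,y) = 2*x^2 + 4*y^2.
Starting point: (-4.3574, 3.5132), alpha = 0.02
Step 1: grad_x = 2*2*-4.3574 = -17.4296, grad_y = 2*4*3.5132 = 28.1056
  x_1 = -4.3574 - 0.02*-17.4296 = -4.0088
  y_1 = 3.5132 - 0.02*28.1056 = 2.9511
Step 2: grad_x = 2*2*-4.0088 = -16.0352, grad_y = 2*4*2.9511 = 23.6087
  x_2 = -4.0088 - 0.02*-16.0352 = -3.6881
  y_2 = 2.9511 - 0.02*23.6087 = 2.4789
Step 3: grad_x = 2*2*-3.6881 = -14.7524, grad_y = 2*4*2.4789 = 19.8313
  x_3 = -3.6881 - 0.02*-14.7524 = -3.3931
  y_3 = 2.4789 - 0.02*19.8313 = 2.0823
Step 4: grad_x = 2*2*-3.3931 = -13.5722, grad_y = 2*4*2.0823 = 16.6583
  x_4 = -3.3931 - 0.02*-13.5722 = -3.1216
  y_4 = 2.0823 - 0.02*16.6583 = 1.7491
Step 5: grad_x = 2*2*-3.1216 = -12.4864, grad_y = 2*4*1.7491 = 13.993
  x_5 = -3.1216 - 0.02*-12.4864 = -2.8719
  y_5 = 1.7491 - 0.02*13.993 = 1.4693
f(-2.8719, 1.4693) = 2*(-2.8719)^2 + 4*1.4693^2 = 25.1303


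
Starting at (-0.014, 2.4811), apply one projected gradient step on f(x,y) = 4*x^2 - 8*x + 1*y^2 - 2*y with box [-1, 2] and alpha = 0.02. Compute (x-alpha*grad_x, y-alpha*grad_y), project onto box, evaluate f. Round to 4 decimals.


Step 1: Compute gradient at (-0.014, 2.4811).
grad_x = 2*4*-0.014 - 8 = -8.112
grad_y = 2*1*2.4811 - 2 = 2.9622
Step 2: Gradient step.
x_raw = -0.014 - 0.02*-8.112 = 0.1482
y_raw = 2.4811 - 0.02*2.9622 = 2.4219
Step 3: Project onto [-1, 2].
x_proj = clip(0.1482) = 0.1482
y_proj = clip(2.4219) = 2.0
Step 4: Evaluate f.
f(0.1482, 2.0) = -1.098


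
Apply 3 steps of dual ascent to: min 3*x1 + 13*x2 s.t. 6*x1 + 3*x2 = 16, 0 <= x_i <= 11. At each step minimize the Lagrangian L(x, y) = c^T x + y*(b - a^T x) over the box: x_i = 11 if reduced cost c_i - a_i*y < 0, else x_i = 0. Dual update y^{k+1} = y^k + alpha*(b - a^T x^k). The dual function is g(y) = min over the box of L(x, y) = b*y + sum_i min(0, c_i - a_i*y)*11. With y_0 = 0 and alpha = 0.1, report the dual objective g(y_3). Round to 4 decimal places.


Dual ascent for LP: min 3*x1 + 13*x2, 6*x1 + 3*x2 = 16, 0 <= x_i <= 11
Step 1: y^k = 0.0, reduced costs: (3.0, 13.0)
  x^k = (0.0, 0.0), subgradient = b - a^T x = 16.0
  y^{k+1} = 0.0 + 0.1*16.0 = 1.6
Step 2: y^k = 1.6, reduced costs: (-6.6, 8.2)
  x^k = (11.0, 0.0), subgradient = b - a^T x = -50.0
  y^{k+1} = 1.6 + 0.1*-50.0 = -3.4
Step 3: y^k = -3.4, reduced costs: (23.4, 23.2)
  x^k = (0.0, 0.0), subgradient = b - a^T x = 16.0
  y^{k+1} = -3.4 + 0.1*16.0 = -1.8
Dual objective at y_3 = -1.8: reduced costs (13.8, 18.4), box minimizer x = (0.0, 0.0)
g(y_3) = b*y + (c1 - a1*y)*x1 + (c2 - a2*y)*x2 = 16*(-1.8) + 13.8*0.0 + 18.4*0.0 = -28.8 + 0.0 + 0.0 = -28.8


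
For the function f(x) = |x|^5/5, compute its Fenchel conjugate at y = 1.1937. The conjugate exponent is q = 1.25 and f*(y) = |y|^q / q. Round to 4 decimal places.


The conjugate exponent q satisfies 1/p + 1/q = 1.
p = 5, so q = 5/(5 - 1) = 1.25
|y|^q = 1.1937^1.25 = 1.2477
f*(1.1937) = 1.2477 / 1.25 = 0.9982


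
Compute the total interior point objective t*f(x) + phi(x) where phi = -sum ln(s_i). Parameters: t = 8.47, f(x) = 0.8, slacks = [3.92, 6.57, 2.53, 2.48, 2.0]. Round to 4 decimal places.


Step 1: Compute log-barrier.
ln values: [1.3661, 1.8825, 0.9282, 0.9083, 0.6931]
phi = -(1.3661 + 1.8825 + 0.9282 + 0.9083 + 0.6931) = -5.7782
Step 2: Compute augmented objective.
t*f(x) = 8.47*0.8 = 6.776
Total = 6.776 - 5.7782 = 0.9978


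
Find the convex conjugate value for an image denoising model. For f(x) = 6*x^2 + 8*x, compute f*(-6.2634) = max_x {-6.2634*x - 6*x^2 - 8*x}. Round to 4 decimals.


f*(y) = sup_x {y*x - a*x^2 - b*x} = sup_x {(y-b)*x - a*x^2}
FOC: (y - b) - 2a*x = 0 => x* = (y - b)/(2a)
x* = (-6.2634 - 8)/(2*6) = -1.1886
f*(-6.2634) = (y-b)^2/(4a) = (-6.2634 - 8)^2/(4*6)
= 203.4446/24 = 8.4769


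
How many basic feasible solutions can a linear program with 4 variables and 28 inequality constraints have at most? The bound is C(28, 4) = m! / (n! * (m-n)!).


Each vertex corresponds to some choice of n active constraints out of m, so the number of vertices is at most C(m, n) = m! / (n!(m-n)!).
m = 28, n = 4
Numerator: 28 * 27 * 26 * 25
Denominator: 4! = 24
C(28, 4) = 20475


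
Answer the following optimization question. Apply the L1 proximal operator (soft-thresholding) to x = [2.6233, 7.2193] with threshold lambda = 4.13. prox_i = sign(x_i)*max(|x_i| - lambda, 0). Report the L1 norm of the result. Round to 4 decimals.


Soft-thresholding with lambda = 4.13:
prox(2.6233) = sign(2.6233)*max(|2.6233| - 4.13, 0) = 0.0
prox(7.2193) = sign(7.2193)*max(|7.2193| - 4.13, 0) = 3.0893
prox(x) = [0.0, 3.0893]
||prox(x)||_1 = 0.0 + 3.0893 = 3.0893


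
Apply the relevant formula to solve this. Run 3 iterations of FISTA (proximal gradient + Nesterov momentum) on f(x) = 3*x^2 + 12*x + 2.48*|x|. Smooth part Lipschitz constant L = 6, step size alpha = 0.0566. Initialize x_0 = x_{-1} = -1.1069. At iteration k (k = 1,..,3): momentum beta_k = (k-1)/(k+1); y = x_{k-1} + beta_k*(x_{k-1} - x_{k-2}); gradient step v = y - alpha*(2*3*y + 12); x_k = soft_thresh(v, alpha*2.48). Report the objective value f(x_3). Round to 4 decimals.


FISTA on f(x) = 3*x^2 + 12*x + 2.48*|x|
L = 6, alpha = 0.0566
Iteration 1: beta = 0.0, y = -1.1069 + 0.0*(-1.1069 + 1.1069) = -1.1069
  grad(y) = 5.3586, v = y - alpha*grad = -1.4102
  prox(v) = soft_thresh(-1.4102, 0.1404) = -1.2698
Iteration 2: beta = 0.3333, y = -1.2698 + 0.3333*(-1.2698 + 1.1069) = -1.3241
  grad(y) = 4.0552, v = y - alpha*grad = -1.5537
  prox(v) = soft_thresh(-1.5537, 0.1404) = -1.4133
Iteration 3: beta = 0.5, y = -1.4133 + 0.5*(-1.4133 + 1.2698) = -1.485
  grad(y) = 3.0898, v = y - alpha*grad = -1.6599
  prox(v) = soft_thresh(-1.6599, 0.1404) = -1.5195
f(x_3) = 3*(-1.5195)^2 + 12*(-1.5195) + 2.48*|-1.5195| = -7.539


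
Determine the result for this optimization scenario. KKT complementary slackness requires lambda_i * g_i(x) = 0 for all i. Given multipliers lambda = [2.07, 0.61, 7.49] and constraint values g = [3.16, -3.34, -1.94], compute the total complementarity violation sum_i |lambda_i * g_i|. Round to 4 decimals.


KKT complementary slackness check:
lambda_1 * g_1 = 2.07 * 3.16 = 6.5412
lambda_2 * g_2 = 0.61 * -3.34 = -2.0374
lambda_3 * g_3 = 7.49 * -1.94 = -14.5306
Total violation = 6.5412 + 2.0374 + 14.5306 = 23.1092


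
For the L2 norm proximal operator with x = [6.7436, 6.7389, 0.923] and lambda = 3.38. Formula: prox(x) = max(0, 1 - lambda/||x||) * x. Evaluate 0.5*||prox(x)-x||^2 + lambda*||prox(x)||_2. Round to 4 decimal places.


Step 1: Compute ||x||.
||x|| = 9.5781
Step 2: Compute scaling factor.
scale = max(0, 1 - 3.38/9.5781) = 0.6471
Step 3: prox(x) = [4.3639, 4.3608, 0.5973]
||prox(x)|| = 6.1981
Step 4: Proximal objective.
0.5*||prox-x||^2 = 5.7122
lambda*||prox|| = 20.9496
Total = 26.6619


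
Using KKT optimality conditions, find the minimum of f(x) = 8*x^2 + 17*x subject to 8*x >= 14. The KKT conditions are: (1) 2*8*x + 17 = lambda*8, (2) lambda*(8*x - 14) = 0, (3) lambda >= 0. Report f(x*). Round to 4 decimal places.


Step 1: Try lambda = 0 (constraint inactive).
x_unc = -17/(2*8) = -1.0625
Check: 8*-1.0625 = -8.5 < 14 -- violated!
Step 2: Constraint must be active: 8*x = 14
x* = 14/8 = 1.75
lambda = (2*8*1.75 + 17)/8 = 5.625
Step 3: Compute optimal value.
f(x*) = 8*1.75^2 + 17*1.75 = 54.25


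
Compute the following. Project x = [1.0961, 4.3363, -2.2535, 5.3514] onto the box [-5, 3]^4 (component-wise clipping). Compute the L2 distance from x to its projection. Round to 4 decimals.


Project each component onto [-5, 3].
clip(1.0961) = 1.0961, clip(4.3363) = 3.0, clip(-2.2535) = -2.2535, clip(5.3514) = 3.0
Projection = [1.0961, 3.0, -2.2535, 3.0]
Squared diffs: [0.0, 1.7857, 0.0, 5.5291]
Distance = sqrt(7.3148) = 2.7046


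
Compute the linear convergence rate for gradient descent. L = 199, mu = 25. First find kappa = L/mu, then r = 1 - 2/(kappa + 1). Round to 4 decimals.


Step 1: Compute the condition number.
kappa = L/mu = 199/25 = 7.96
Step 2: Compute the convergence rate.
r = 1 - 2/(kappa + 1) = 1 - 2*mu/(L + mu) = (L - mu)/(L + mu) = 174/224 = 0.7768


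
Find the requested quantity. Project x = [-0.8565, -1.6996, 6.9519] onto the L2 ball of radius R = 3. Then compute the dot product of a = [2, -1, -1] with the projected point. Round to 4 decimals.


Step 1: Compute ||x|| (intermediates to 6 decimals).
||x|| = sqrt((-0.8565)^2 + (-1.6996)^2 + 6.9519^2) = 7.207714
Step 2: Project.
Since ||x|| > R, scale = R/||x|| = 3/7.207714 = 0.416221, proj(x) = scale * x
proj(x) = [-0.356493, -0.707409, 2.893527]
Step 3: Dot product.
a^T * proj(x) = 2*(-0.356493) - 1*(-0.707409) - 1*2.893527 = -2.8991


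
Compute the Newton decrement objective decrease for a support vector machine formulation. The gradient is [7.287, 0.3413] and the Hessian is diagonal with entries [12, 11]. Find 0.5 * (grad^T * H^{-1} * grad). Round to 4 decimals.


Step 1: H is diagonal, so H^(-1) * g = [0.6073, 0.031].
Step 2: g^T H^(-1) g = sum_i g_i^2 / H_ii
  = (7.287)^2/12 + (0.3413)^2/11
  = 4.425 + 0.0106 = 4.4356
Step 3: Objective decrease = 0.5 * g^T H^(-1) g = 2.2178


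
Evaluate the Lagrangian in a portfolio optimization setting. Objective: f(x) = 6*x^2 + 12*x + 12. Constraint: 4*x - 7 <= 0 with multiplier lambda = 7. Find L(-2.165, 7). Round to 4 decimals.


Step 1: Evaluate f(x).
f(-2.165) = 6*(-2.165)^2 + 12*(-2.165) + 12 = 14.1434
Step 2: Evaluate g(x).
g(-2.165) = 4*-2.165 - 7 = -15.66
Step 3: Compute Lagrangian.
L = 14.1434 + 7*-15.66 = -95.4767


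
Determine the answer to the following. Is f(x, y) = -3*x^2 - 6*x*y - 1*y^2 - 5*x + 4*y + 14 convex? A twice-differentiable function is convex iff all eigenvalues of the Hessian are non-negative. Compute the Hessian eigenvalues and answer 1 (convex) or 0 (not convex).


The Hessian of f(x,y) = -3*x^2 - 6*x*y - 1*y^2 - 5*x + 4*y + 14 is:
H = [[-6, -6], [-6, -2]]
Trace = -6 - 2 = -8
Determinant = -6*-2 - (-6)^2 = -24
Discriminant = (-8)^2 - 4*-24 = 160.0
Eigenvalues: lambda_1 = -10.3246, lambda_2 = 2.3246
The function is not convex.

0


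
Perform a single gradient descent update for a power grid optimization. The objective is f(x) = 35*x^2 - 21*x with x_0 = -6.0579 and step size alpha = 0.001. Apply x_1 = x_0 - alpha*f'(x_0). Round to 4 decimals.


We compute the gradient at x_0 and apply the update.
f'(x) = 70*x - 21
f'(-6.0579) = 70*-6.0579 - 21 = -445.053
x_1 = -6.0579 - 0.001*-445.053 = -5.6128


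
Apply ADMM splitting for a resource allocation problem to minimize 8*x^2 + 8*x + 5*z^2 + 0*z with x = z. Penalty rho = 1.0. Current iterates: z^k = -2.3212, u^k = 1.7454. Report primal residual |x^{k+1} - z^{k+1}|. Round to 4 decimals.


ADMM iteration with rho = 1.0, z^k = -2.3212, u^k = 1.7454
Step 1: x-update.
Minimize 8*x^2 + 8*x + (1.0/2)*(x + 2.3212 + 1.7454)^2
FOC: (2*8 + 1.0)*x = -8 + 1.0*(-2.3212 - 1.7454)
x^{k+1} = -0.7098
Step 2: z-update.
Minimize 5*z^2 + 0*z + (1.0/2)*(-0.7098 - z + 1.7454)^2
FOC: (2*5 + 1.0)*z = 0 + 1.0*(-0.7098 + 1.7454)
z^{k+1} = 0.0941
Step 3: u-update.
u^{k+1} = 1.7454 - 0.7098 - 0.0941 = 0.9415
Step 4: Primal residual = |-0.7098 - 0.0941| = 0.8039


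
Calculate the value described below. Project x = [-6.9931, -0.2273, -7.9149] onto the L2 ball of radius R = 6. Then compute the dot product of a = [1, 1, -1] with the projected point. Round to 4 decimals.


Step 1: Compute ||x|| (intermediates to 6 decimals).
||x|| = sqrt((-6.9931)^2 + (-0.2273)^2 + (-7.9149)^2) = 10.564126
Step 2: Project.
Since ||x|| > R, scale = R/||x|| = 6/10.564126 = 0.56796, proj(x) = scale * x
proj(x) = [-3.971801, -0.129097, -4.495347]
Step 3: Dot product.
a^T * proj(x) = 1*(-3.971801) + 1*(-0.129097) - 1*(-4.495347) = 0.3944


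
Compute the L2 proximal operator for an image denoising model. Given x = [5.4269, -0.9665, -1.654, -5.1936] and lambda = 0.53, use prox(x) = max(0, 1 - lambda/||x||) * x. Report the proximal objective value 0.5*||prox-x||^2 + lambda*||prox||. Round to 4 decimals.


Step 1: Compute ||x||.
||x|| = 7.7521
Step 2: Compute scaling factor.
scale = max(0, 1 - 0.53/7.7521) = 0.9316
Step 3: prox(x) = [5.0559, -0.9004, -1.5409, -4.8385]
||prox(x)|| = 7.2221
Step 4: Proximal objective.
0.5*||prox-x||^2 = 0.1405
lambda*||prox|| = 3.8277
Total = 3.9681


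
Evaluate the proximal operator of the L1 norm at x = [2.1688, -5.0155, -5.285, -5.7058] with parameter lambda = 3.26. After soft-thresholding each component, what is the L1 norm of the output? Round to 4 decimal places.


Soft-thresholding with lambda = 3.26:
prox(2.1688) = sign(2.1688)*max(|2.1688| - 3.26, 0) = 0.0
prox(-5.0155) = sign(-5.0155)*max(|-5.0155| - 3.26, 0) = -1.7555
prox(-5.285) = sign(-5.285)*max(|-5.285| - 3.26, 0) = -2.025
prox(-5.7058) = sign(-5.7058)*max(|-5.7058| - 3.26, 0) = -2.4458
prox(x) = [0.0, -1.7555, -2.025, -2.4458]
||prox(x)||_1 = 0.0 + 1.7555 + 2.025 + 2.4458 = 6.2263


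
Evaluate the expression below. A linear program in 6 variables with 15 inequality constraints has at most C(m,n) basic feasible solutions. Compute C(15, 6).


Each vertex corresponds to some choice of n active constraints out of m, so the number of vertices is at most C(m, n) = m! / (n!(m-n)!).
m = 15, n = 6
Numerator: 15 * 14 * 13 * 12 * 11 * 10
Denominator: 6! = 720
C(15, 6) = 5005


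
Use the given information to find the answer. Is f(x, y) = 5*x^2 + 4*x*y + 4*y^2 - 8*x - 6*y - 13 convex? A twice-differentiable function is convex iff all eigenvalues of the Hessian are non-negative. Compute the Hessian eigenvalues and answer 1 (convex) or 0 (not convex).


The Hessian of f(x,y) = 5*x^2 + 4*x*y + 4*y^2 - 8*x - 6*y - 13 is:
H = [[10, 4], [4, 8]]
Trace = 10 + 8 = 18
Determinant = 10*8 - (4)^2 = 64
Discriminant = (18)^2 - 4*64 = 68.0
Eigenvalues: lambda_1 = 4.8769, lambda_2 = 13.1231
The function is convex.

1


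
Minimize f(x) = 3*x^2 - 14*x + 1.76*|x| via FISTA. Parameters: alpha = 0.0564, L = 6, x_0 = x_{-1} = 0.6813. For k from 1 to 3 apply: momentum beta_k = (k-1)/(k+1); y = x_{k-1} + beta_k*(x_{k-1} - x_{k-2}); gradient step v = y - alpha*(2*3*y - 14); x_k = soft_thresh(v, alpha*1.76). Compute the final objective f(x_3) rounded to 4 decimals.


FISTA on f(x) = 3*x^2 - 14*x + 1.76*|x|
L = 6, alpha = 0.0564
Iteration 1: beta = 0.0, y = 0.6813 + 0.0*(0.6813 - 0.6813) = 0.6813
  grad(y) = -9.9122, v = y - alpha*grad = 1.2403
  prox(v) = soft_thresh(1.2403, 0.0993) = 1.1411
Iteration 2: beta = 0.3333, y = 1.1411 + 0.3333*(1.1411 - 0.6813) = 1.2943
  grad(y) = -6.2339, v = y - alpha*grad = 1.6459
  prox(v) = soft_thresh(1.6459, 0.0993) = 1.5467
Iteration 3: beta = 0.5, y = 1.5467 + 0.5*(1.5467 - 1.1411) = 1.7495
  grad(y) = -3.5032, v = y - alpha*grad = 1.947
  prox(v) = soft_thresh(1.947, 0.0993) = 1.8478
f(x_3) = 3*1.8478^2 - 14*1.8478 + 1.76*|1.8478| = -12.374


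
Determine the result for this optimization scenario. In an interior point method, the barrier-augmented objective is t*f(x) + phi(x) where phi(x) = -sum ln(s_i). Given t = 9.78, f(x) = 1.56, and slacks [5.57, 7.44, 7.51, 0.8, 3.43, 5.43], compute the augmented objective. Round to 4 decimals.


Step 1: Compute log-barrier.
ln values: [1.7174, 2.0069, 2.0162, -0.2231, 1.2326, 1.6919]
phi = -(1.7174 + 2.0069 + 2.0162 - 0.2231 + 1.2326 + 1.6919) = -8.4419
Step 2: Compute augmented objective.
t*f(x) = 9.78*1.56 = 15.2568
Total = 15.2568 - 8.4419 = 6.8149


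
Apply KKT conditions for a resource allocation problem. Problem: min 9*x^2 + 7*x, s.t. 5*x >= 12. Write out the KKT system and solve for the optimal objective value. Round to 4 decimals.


Step 1: Try lambda = 0 (constraint inactive).
x_unc = -7/(2*9) = -0.3889
Check: 5*-0.3889 = -1.9445 < 12 -- violated!
Step 2: Constraint must be active: 5*x = 12
x* = 12/5 = 2.4
lambda = (2*9*2.4 + 7)/5 = 10.04
Step 3: Compute optimal value.
f(x*) = 9*2.4^2 + 7*2.4 = 68.64


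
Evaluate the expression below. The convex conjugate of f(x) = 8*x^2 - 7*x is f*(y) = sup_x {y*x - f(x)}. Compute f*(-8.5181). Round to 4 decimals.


f*(y) = sup_x {y*x - a*x^2 - b*x} = sup_x {(y-b)*x - a*x^2}
FOC: (y - b) - 2a*x = 0 => x* = (y - b)/(2a)
x* = (-8.5181 + 7)/(2*8) = -0.0949
f*(-8.5181) = (y-b)^2/(4a) = (-8.5181 + 7)^2/(4*8)
= 2.3046/32 = 0.072


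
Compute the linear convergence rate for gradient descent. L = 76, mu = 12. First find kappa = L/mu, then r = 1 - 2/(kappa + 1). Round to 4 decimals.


Step 1: Compute the condition number.
kappa = L/mu = 76/12 = 6.3333
Step 2: Compute the convergence rate.
r = 1 - 2/(kappa + 1) = 1 - 2*mu/(L + mu) = (L - mu)/(L + mu) = 64/88 = 0.7273


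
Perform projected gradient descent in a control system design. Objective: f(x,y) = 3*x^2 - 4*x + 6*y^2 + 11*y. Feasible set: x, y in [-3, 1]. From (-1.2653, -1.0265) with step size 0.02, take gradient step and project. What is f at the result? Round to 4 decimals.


Step 1: Compute gradient at (-1.2653, -1.0265).
grad_x = 2*3*-1.2653 - 4 = -11.5918
grad_y = 2*6*-1.0265 + 11 = -1.318
Step 2: Gradient step.
x_raw = -1.2653 - 0.02*-11.5918 = -1.0335
y_raw = -1.0265 - 0.02*-1.318 = -1.0001
Step 3: Project onto [-3, 1].
x_proj = clip(-1.0335) = -1.0335
y_proj = clip(-1.0001) = -1.0001
Step 4: Evaluate f.
f(-1.0335, -1.0001) = 2.3381


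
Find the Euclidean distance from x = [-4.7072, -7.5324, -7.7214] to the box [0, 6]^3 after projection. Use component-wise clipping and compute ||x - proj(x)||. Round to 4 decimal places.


Project each component onto [0, 6].
clip(-4.7072) = 0.0, clip(-7.5324) = 0.0, clip(-7.7214) = 0.0
Projection = [0.0, 0.0, 0.0]
Squared diffs: [22.1577, 56.737, 59.62]
Distance = sqrt(138.5147) = 11.7692


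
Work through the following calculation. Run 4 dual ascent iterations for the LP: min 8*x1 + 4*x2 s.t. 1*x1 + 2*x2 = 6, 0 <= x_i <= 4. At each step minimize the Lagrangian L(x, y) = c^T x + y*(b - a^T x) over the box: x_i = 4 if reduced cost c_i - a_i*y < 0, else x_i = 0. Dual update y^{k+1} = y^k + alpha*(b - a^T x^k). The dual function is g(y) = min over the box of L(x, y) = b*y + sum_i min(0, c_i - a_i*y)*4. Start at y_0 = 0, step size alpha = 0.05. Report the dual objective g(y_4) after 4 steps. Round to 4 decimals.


Dual ascent for LP: min 8*x1 + 4*x2, 1*x1 + 2*x2 = 6, 0 <= x_i <= 4
Step 1: y^k = 0.0, reduced costs: (8.0, 4.0)
  x^k = (0.0, 0.0), subgradient = b - a^T x = 6.0
  y^{k+1} = 0.0 + 0.05*6.0 = 0.3
Step 2: y^k = 0.3, reduced costs: (7.7, 3.4)
  x^k = (0.0, 0.0), subgradient = b - a^T x = 6.0
  y^{k+1} = 0.3 + 0.05*6.0 = 0.6
Step 3: y^k = 0.6, reduced costs: (7.4, 2.8)
  x^k = (0.0, 0.0), subgradient = b - a^T x = 6.0
  y^{k+1} = 0.6 + 0.05*6.0 = 0.9
Step 4: y^k = 0.9, reduced costs: (7.1, 2.2)
  x^k = (0.0, 0.0), subgradient = b - a^T x = 6.0
  y^{k+1} = 0.9 + 0.05*6.0 = 1.2
Dual objective at y_4 = 1.2: reduced costs (6.8, 1.6), box minimizer x = (0.0, 0.0)
g(y_4) = b*y + (c1 - a1*y)*x1 + (c2 - a2*y)*x2 = 6*1.2 + 6.8*0.0 + 1.6*0.0 = 7.2 + 0.0 + 0.0 = 7.2


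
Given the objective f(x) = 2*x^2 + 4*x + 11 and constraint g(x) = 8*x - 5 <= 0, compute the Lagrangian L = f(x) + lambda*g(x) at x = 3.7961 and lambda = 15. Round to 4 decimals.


Step 1: Evaluate f(x).
f(3.7961) = 2*3.7961^2 + 4*3.7961 + 11 = 55.0052
Step 2: Evaluate g(x).
g(3.7961) = 8*3.7961 - 5 = 25.3688
Step 3: Compute Lagrangian.
L = 55.0052 + 15*25.3688 = 435.5372


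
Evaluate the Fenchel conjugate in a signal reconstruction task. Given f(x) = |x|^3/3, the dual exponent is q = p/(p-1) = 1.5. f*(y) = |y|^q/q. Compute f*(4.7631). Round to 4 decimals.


The conjugate exponent q satisfies 1/p + 1/q = 1.
p = 3, so q = 3/(3 - 1) = 1.5
|y|^q = 4.7631^1.5 = 10.3952
f*(4.7631) = 10.3952 / 1.5 = 6.9302


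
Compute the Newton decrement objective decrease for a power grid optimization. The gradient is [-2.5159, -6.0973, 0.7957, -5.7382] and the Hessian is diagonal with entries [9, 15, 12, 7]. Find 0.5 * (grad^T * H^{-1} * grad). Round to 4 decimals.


Step 1: H is diagonal, so H^(-1) * g = [-0.2795, -0.4065, 0.0663, -0.8197].
Step 2: g^T H^(-1) g = sum_i g_i^2 / H_ii
  = (-2.5159)^2/9 + (-6.0973)^2/15 + (0.7957)^2/12 + (-5.7382)^2/7
  = 0.7033 + 2.4785 + 0.0528 + 4.7038 = 7.9384
Step 3: Objective decrease = 0.5 * g^T H^(-1) g = 3.9692


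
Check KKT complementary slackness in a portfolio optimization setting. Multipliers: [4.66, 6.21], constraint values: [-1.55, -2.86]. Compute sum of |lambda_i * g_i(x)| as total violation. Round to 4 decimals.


KKT complementary slackness check:
lambda_1 * g_1 = 4.66 * -1.55 = -7.223
lambda_2 * g_2 = 6.21 * -2.86 = -17.7606
Total violation = 7.223 + 17.7606 = 24.9836


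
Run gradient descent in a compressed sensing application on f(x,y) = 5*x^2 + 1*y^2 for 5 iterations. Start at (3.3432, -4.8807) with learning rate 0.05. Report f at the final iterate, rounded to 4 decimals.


Gradient descent on f(x,y) = 5*x^2 + 1*y^2.
Starting point: (3.3432, -4.8807), alpha = 0.05
Step 1: grad_x = 2*5*3.3432 = 33.432, grad_y = 2*1*-4.8807 = -9.7614
  x_1 = 3.3432 - 0.05*33.432 = 1.6716
  y_1 = -4.8807 - 0.05*-9.7614 = -4.3926
Step 2: grad_x = 2*5*1.6716 = 16.716, grad_y = 2*1*-4.3926 = -8.7853
  x_2 = 1.6716 - 0.05*16.716 = 0.8358
  y_2 = -4.3926 - 0.05*-8.7853 = -3.9534
Step 3: grad_x = 2*5*0.8358 = 8.358, grad_y = 2*1*-3.9534 = -7.9067
  x_3 = 0.8358 - 0.05*8.358 = 0.4179
  y_3 = -3.9534 - 0.05*-7.9067 = -3.558
Step 4: grad_x = 2*5*0.4179 = 4.179, grad_y = 2*1*-3.558 = -7.1161
  x_4 = 0.4179 - 0.05*4.179 = 0.209
  y_4 = -3.558 - 0.05*-7.1161 = -3.2022
Step 5: grad_x = 2*5*0.209 = 2.0895, grad_y = 2*1*-3.2022 = -6.4045
  x_5 = 0.209 - 0.05*2.0895 = 0.1045
  y_5 = -3.2022 - 0.05*-6.4045 = -2.882
f(0.1045, -2.882) = 5*0.1045^2 + 1*(-2.882)^2 = 8.3605


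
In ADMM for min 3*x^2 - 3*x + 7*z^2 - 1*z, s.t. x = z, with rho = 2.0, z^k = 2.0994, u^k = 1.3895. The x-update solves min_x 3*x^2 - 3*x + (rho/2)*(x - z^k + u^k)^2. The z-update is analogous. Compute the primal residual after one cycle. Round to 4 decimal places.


ADMM iteration with rho = 2.0, z^k = 2.0994, u^k = 1.3895
Step 1: x-update.
Minimize 3*x^2 - 3*x + (2.0/2)*(x - 2.0994 + 1.3895)^2
FOC: (2*3 + 2.0)*x = 3 + 2.0*(2.0994 - 1.3895)
x^{k+1} = 0.5525
Step 2: z-update.
Minimize 7*z^2 - 1*z + (2.0/2)*(0.5525 - z + 1.3895)^2
FOC: (2*7 + 2.0)*z = 1 + 2.0*(0.5525 + 1.3895)
z^{k+1} = 0.3052
Step 3: u-update.
u^{k+1} = 1.3895 + 0.5525 - 0.3052 = 1.6367
Step 4: Primal residual = |0.5525 - 0.3052| = 0.2472


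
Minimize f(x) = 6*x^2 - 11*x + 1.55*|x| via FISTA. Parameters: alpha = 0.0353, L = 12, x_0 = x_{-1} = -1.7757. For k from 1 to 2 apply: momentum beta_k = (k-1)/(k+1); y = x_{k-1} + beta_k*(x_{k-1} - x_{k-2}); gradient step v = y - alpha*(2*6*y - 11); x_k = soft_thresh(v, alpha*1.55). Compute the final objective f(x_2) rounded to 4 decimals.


FISTA on f(x) = 6*x^2 - 11*x + 1.55*|x|
L = 12, alpha = 0.0353
Iteration 1: beta = 0.0, y = -1.7757 + 0.0*(-1.7757 + 1.7757) = -1.7757
  grad(y) = -32.3084, v = y - alpha*grad = -0.6352
  prox(v) = soft_thresh(-0.6352, 0.0547) = -0.5805
Iteration 2: beta = 0.3333, y = -0.5805 + 0.3333*(-0.5805 + 1.7757) = -0.1821
  grad(y) = -13.1852, v = y - alpha*grad = 0.2833
  prox(v) = soft_thresh(0.2833, 0.0547) = 0.2286
f(x_2) = 6*0.2286^2 - 11*0.2286 + 1.55*|0.2286| = -1.8469


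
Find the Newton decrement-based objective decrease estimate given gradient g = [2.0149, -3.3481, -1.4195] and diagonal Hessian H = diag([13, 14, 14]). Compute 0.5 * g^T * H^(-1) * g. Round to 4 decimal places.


Step 1: H is diagonal, so H^(-1) * g = [0.155, -0.2392, -0.1014].
Step 2: g^T H^(-1) g = sum_i g_i^2 / H_ii
  = (2.0149)^2/13 + (-3.3481)^2/14 + (-1.4195)^2/14
  = 0.3123 + 0.8007 + 0.1439 = 1.2569
Step 3: Objective decrease = 0.5 * g^T H^(-1) g = 0.6285


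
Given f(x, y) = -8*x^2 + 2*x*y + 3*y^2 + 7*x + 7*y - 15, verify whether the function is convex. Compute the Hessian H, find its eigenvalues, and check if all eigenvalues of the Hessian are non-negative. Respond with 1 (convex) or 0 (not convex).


The Hessian of f(x,y) = -8*x^2 + 2*x*y + 3*y^2 + 7*x + 7*y - 15 is:
H = [[-16, 2], [2, 6]]
Trace = -16 + 6 = -10
Determinant = -16*6 - (2)^2 = -100
Discriminant = (-10)^2 - 4*-100 = 500.0
Eigenvalues: lambda_1 = -16.1803, lambda_2 = 6.1803
The function is not convex.

0


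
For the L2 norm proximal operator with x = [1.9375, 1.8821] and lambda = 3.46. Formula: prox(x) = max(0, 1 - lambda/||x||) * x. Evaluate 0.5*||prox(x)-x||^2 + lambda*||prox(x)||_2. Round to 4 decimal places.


Step 1: Compute ||x||.
||x|| = 2.7011
Step 2: Compute scaling factor.
scale = max(0, 1 - 3.46/2.7011) = 0.0
Step 3: prox(x) = [0.0, 0.0]
||prox(x)|| = 0.0
Step 4: Proximal objective.
0.5*||prox-x||^2 = 3.6481
lambda*||prox|| = 0.0
Total = 3.6481


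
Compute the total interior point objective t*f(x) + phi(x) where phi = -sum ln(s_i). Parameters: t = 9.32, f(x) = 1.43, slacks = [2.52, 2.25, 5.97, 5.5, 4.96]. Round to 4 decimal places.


Step 1: Compute log-barrier.
ln values: [0.9243, 0.8109, 1.7867, 1.7047, 1.6014]
phi = -(0.9243 + 0.8109 + 1.7867 + 1.7047 + 1.6014) = -6.8281
Step 2: Compute augmented objective.
t*f(x) = 9.32*1.43 = 13.3276
Total = 13.3276 - 6.8281 = 6.4995


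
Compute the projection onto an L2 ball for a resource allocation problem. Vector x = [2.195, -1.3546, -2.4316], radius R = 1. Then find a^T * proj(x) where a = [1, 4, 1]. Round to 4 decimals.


Step 1: Compute ||x|| (intermediates to 6 decimals).
||x|| = sqrt(2.195^2 + (-1.3546)^2 + (-2.4316)^2) = 3.544805
Step 2: Project.
Since ||x|| > R, scale = R/||x|| = 1/3.544805 = 0.282103, proj(x) = scale * x
proj(x) = [0.619216, -0.382137, -0.685962]
Step 3: Dot product.
a^T * proj(x) = 1*0.619216 + 4*(-0.382137) + 1*(-0.685962) = -1.5953
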